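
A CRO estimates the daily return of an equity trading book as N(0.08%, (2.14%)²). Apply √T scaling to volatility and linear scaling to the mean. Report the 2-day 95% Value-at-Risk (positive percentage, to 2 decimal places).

At 95%, z = 1.645.
σ_{2d} = 2.14% × √2 = 3.026%; μ_{2d} = 2 × 0.08% = 0.160%.
VaR = −(0.160%) + 1.645 × 3.026% = 4.818%.

4.82%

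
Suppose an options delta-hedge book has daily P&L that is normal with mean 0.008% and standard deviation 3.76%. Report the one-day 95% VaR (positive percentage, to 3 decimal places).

6.177%

At 95% one-sided, z = 1.645.
VaR = −μ + z·σ = −(0.008%) + 1.645 × 3.76% = 6.177%.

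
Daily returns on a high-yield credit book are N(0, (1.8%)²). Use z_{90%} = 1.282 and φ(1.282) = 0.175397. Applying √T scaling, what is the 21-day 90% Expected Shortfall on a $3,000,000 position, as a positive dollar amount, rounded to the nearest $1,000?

σ_{21d} = 1.8% × √21 = 8.249%.
ES multiplier = φ(z)/(1−α) = 0.175397/0.1 = 1.754.
ES = 8.249% × 1.754 = 14.469%; on $3,000,000: $434,070.

$434,000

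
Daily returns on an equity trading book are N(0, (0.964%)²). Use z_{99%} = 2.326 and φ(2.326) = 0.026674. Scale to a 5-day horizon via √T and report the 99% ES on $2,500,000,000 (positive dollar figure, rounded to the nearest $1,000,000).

σ_{5d} = 0.964% × √5 = 2.156%.
ES multiplier = φ(z)/(1−α) = 0.026674/0.01 = 2.667.
ES = 2.156% × 2.667 = 5.750%; on $2,500,000,000: $143,750,000.

$144,000,000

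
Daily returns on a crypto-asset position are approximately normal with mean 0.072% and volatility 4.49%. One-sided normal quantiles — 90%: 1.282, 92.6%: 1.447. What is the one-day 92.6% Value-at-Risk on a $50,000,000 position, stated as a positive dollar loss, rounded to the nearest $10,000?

VaR = −μ + z·σ = −(0.072%) + 1.447 × 4.49% = 6.425%.
On $50,000,000: 0.06425 × $50,000,000 = $3,212,500.

$3,210,000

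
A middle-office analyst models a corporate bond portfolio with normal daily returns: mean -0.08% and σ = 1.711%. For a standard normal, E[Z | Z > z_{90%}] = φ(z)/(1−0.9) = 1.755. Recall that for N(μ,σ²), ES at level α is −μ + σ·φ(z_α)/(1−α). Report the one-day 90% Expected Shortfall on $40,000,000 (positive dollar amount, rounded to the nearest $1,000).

ES = −(-0.08%) + 1.711% × 1.755 = 3.083%.
On $40,000,000: 0.03083 × $40,000,000 = $1,233,200.

$1,233,000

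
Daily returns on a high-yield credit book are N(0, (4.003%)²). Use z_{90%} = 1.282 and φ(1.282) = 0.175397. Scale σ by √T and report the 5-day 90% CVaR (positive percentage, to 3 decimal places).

15.700%

σ_{5d} = 4.003% × √5 = 8.951%.
ES multiplier = φ(z)/(1−α) = 0.175397/0.1 = 1.754.
ES = 8.951% × 1.754 = 15.700%.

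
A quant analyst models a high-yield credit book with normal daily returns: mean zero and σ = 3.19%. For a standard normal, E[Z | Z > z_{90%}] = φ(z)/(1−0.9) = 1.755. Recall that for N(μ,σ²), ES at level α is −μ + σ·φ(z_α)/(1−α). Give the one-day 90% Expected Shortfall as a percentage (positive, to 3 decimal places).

5.598%

ES = 3.19% × 1.755 = 5.598%.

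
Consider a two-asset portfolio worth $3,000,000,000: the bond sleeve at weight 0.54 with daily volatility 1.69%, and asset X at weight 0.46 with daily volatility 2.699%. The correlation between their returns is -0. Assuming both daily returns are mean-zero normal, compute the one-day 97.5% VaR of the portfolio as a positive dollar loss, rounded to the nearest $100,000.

$90,600,000

σ_p² = 0.54²·1.69² + 0.46²·2.699² + 2·-0·0.54·0.46·1.69·2.699 = 2.3743 (%²).
σ_p = √2.3743 = 1.541%.
At 97.5%, z = 1.960.
VaR = 1.960 × 1.541% = 3.020%; on $3,000,000,000 that is $90,600,000.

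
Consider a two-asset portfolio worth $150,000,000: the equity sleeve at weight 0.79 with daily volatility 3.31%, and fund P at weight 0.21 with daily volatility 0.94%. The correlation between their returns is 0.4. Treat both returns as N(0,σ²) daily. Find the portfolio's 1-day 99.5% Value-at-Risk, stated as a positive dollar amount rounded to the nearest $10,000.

σ_p² = 0.79²·3.31² + 0.21²·0.94² + 2·0.4·0.79·0.21·3.31·0.94 = 7.2896 (%²).
σ_p = √7.2896 = 2.700%.
At 99.5%, z = 2.576.
VaR = 2.576 × 2.700% = 6.955%; on $150,000,000 that is $10,432,500.

$10,430,000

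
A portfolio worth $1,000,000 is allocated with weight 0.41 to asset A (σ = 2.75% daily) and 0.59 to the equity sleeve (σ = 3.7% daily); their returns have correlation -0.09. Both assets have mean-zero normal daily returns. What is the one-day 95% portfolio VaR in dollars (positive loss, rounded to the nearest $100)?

$38,900

σ_p² = 0.41²·2.75² + 0.59²·3.7² + 2·-0.09·0.41·0.59·2.75·3.7 = 5.5937 (%²).
σ_p = √5.5937 = 2.365%.
At 95%, z = 1.645.
VaR = 1.645 × 2.365% = 3.890%; on $1,000,000 that is $38,900.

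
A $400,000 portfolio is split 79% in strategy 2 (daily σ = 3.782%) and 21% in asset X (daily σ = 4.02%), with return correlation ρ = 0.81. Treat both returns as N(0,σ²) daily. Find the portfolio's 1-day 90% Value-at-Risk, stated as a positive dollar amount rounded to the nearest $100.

$19,000

σ_p² = 0.79²·3.782² + 0.21²·4.02² + 2·0.81·0.79·0.21·3.782·4.02 = 13.7256 (%²).
σ_p = √13.7256 = 3.705%.
At 90%, z = 1.282.
VaR = 1.282 × 3.705% = 4.750%; on $400,000 that is $19,000.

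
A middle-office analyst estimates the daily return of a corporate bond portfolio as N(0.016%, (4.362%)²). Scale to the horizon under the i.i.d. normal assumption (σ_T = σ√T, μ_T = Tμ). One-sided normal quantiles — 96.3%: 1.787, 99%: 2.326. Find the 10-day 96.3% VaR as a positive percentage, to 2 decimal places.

σ_{10d} = 4.362% × √10 = 13.794%; μ_{10d} = 10 × 0.016% = 0.160%.
VaR = −(0.160%) + 1.787 × 13.794% = 24.490%.

24.49%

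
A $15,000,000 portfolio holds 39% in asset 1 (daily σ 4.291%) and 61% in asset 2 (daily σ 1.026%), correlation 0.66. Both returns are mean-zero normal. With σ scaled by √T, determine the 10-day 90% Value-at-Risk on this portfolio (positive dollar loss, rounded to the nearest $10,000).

σ_p = √(0.39²·4.291² + 0.61²·1.026² + 2·0.66·0.39·0.61·4.291·1.026) = 2.139%.
σ_{10d} = 2.139% × √10 = 6.764%.
z(90%) = 1.282.
VaR = 1.282 × 6.764% = 8.671%; on $15,000,000 that is $1,300,650.

$1,300,000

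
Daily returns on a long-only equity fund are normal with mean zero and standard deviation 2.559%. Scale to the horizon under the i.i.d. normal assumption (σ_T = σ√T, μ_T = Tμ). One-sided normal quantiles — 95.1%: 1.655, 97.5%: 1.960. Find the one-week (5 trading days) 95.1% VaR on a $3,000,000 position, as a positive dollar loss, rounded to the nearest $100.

σ_{5d} = 2.559% × √5 = 5.722%.
VaR = 1.655 × 5.722% = 9.470%.
On $3,000,000: 0.09470 × $3,000,000 = $284,100.

$284,100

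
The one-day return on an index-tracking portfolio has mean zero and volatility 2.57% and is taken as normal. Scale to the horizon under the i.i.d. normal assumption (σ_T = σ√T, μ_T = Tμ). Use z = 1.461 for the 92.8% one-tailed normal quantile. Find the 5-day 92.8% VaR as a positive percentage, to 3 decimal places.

8.396%

σ_{5d} = 2.57% × √5 = 5.747%.
VaR = 1.461 × 5.747% = 8.396%.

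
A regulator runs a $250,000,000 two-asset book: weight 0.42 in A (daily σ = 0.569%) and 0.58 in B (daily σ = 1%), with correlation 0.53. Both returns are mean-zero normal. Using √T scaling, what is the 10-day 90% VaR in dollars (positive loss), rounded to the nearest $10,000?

σ_p = √(0.42²·0.569² + 0.58²·1² + 2·0.53·0.42·0.58·0.569·1) = 0.735%.
σ_{10d} = 0.735% × √10 = 2.324%.
z(90%) = 1.282.
VaR = 1.282 × 2.324% = 2.979%; on $250,000,000 that is $7,447,500.

$7,450,000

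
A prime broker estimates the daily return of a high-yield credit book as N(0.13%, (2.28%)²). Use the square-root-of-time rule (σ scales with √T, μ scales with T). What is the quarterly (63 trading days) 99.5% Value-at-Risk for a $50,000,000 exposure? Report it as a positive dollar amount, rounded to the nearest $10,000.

At 99.5%, z = 2.576.
σ_{63d} = 2.28% × √63 = 18.097%; μ_{63d} = 63 × 0.13% = 8.190%.
VaR = −(8.190%) + 2.576 × 18.097% = 38.428%.
On $50,000,000: 0.38428 × $50,000,000 = $19,214,000.

$19,210,000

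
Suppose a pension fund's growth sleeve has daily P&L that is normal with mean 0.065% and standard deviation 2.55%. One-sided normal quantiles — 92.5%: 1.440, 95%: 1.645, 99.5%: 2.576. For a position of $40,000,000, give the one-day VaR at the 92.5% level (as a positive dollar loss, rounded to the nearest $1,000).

$1,443,000

VaR = −μ + z·σ = −(0.065%) + 1.440 × 2.55% = 3.607%.
On $40,000,000: 0.03607 × $40,000,000 = $1,442,800.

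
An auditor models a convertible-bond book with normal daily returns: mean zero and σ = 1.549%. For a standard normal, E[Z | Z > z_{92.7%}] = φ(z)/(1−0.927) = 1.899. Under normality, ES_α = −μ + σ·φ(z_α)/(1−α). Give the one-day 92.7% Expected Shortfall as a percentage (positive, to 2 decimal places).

2.94%

ES = 1.549% × 1.899 = 2.942%.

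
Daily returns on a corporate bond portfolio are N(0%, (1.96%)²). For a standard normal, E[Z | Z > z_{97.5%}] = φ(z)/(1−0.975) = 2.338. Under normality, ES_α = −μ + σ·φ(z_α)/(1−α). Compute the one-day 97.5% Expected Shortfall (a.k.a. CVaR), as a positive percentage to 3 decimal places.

ES = 1.96% × 2.338 = 4.582%.

4.582%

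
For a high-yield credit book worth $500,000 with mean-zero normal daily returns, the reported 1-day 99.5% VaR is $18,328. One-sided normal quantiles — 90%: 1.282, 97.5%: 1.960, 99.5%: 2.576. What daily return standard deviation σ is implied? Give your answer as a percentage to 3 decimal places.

1.423%

VaR as a fraction: $18,328 / $500,000 = 3.666%.
σ = VaR / z = 3.666% / 2.576 = 1.423%.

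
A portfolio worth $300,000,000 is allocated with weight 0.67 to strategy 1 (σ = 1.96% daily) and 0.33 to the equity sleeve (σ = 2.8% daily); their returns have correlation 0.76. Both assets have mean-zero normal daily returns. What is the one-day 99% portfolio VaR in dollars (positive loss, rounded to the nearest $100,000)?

$14,700,000

σ_p² = 0.67²·1.96² + 0.33²·2.8² + 2·0.76·0.67·0.33·1.96·2.8 = 4.4226 (%²).
σ_p = √4.4226 = 2.103%.
At 99%, z = 2.326.
VaR = 2.326 × 2.103% = 4.892%; on $300,000,000 that is $14,676,000.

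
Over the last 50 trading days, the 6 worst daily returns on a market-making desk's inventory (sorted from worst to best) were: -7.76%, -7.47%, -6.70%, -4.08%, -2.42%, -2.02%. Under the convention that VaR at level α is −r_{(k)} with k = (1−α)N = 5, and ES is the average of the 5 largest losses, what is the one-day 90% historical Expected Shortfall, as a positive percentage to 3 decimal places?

The 5 worst returns sum to -28.43%.
ES = −(-28.43%) / 5 = 5.686%.

5.686%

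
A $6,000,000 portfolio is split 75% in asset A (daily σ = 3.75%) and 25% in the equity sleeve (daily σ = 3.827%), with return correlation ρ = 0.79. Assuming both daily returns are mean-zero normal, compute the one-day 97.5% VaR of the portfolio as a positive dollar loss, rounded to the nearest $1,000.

$425,000

σ_p² = 0.75²·3.75² + 0.25²·3.827² + 2·0.79·0.75·0.25·3.75·3.827 = 13.0771 (%²).
σ_p = √13.0771 = 3.616%.
At 97.5%, z = 1.960.
VaR = 1.960 × 3.616% = 7.087%; on $6,000,000 that is $425,220.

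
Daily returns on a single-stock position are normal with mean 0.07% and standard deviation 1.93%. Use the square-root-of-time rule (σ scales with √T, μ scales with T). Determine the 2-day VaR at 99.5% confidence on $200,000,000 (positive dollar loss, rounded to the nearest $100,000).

At 99.5%, z = 2.576.
σ_{2d} = 1.93% × √2 = 2.729%; μ_{2d} = 2 × 0.07% = 0.140%.
VaR = −(0.140%) + 2.576 × 2.729% = 6.890%.
On $200,000,000: 0.06890 × $200,000,000 = $13,780,000.

$13,800,000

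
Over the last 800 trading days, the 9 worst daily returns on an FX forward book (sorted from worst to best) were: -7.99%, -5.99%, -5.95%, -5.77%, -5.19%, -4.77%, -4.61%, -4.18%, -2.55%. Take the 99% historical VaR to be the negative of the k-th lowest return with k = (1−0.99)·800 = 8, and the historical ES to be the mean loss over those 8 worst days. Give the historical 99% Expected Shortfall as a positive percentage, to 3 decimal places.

The 8 worst returns sum to -44.45%.
ES = −(-44.45%) / 8 = 5.55625% ≈ 5.556%.

5.556%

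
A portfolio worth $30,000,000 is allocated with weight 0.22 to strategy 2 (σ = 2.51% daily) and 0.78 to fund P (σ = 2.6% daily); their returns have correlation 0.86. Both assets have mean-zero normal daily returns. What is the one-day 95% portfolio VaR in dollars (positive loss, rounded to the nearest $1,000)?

$1,243,000

σ_p² = 0.22²·2.51² + 0.78²·2.6² + 2·0.86·0.22·0.78·2.51·2.6 = 6.3439 (%²).
σ_p = √6.3439 = 2.519%.
At 95%, z = 1.645.
VaR = 1.645 × 2.519% = 4.144%; on $30,000,000 that is $1,243,200.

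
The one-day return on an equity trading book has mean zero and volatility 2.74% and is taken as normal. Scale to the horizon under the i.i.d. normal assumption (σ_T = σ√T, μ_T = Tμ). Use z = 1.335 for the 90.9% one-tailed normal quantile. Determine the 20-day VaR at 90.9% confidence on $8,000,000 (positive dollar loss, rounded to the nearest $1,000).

$1,309,000

σ_{20d} = 2.74% × √20 = 12.254%.
VaR = 1.335 × 12.254% = 16.359%.
On $8,000,000: 0.16359 × $8,000,000 = $1,308,720.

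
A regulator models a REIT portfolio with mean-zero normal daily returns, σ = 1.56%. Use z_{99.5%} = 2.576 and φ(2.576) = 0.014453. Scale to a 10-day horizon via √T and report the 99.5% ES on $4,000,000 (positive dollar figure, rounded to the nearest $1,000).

σ_{10d} = 1.56% × √10 = 4.933%.
ES multiplier = φ(z)/(1−α) = 0.014453/0.005 = 2.891.
ES = 4.933% × 2.891 = 14.261%; on $4,000,000: $570,440.

$570,000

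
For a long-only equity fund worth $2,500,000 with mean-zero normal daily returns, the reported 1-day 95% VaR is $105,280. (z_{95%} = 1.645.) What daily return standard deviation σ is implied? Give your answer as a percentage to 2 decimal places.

2.56%

VaR as a fraction: $105,280 / $2,500,000 = 4.211%.
σ = VaR / z = 4.211% / 1.645 = 2.560%.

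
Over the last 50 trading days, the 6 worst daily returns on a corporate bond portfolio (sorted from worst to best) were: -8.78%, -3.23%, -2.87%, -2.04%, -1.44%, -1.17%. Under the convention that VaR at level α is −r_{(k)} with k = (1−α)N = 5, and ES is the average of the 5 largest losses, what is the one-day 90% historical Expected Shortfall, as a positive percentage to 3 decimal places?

The 5 worst returns sum to -18.36%.
ES = −(-18.36%) / 5 = 3.672%.

3.672%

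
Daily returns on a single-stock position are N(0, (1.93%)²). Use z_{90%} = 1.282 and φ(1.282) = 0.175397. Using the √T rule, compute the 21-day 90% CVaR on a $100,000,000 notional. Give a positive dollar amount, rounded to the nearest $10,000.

σ_{21d} = 1.93% × √21 = 8.844%.
ES multiplier = φ(z)/(1−α) = 0.175397/0.1 = 1.754.
ES = 8.844% × 1.754 = 15.512%; on $100,000,000: $15,512,000.

$15,510,000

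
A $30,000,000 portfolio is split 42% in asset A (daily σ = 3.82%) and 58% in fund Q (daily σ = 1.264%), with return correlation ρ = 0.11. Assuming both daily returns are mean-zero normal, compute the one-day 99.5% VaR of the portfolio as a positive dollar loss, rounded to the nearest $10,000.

σ_p² = 0.42²·3.82² + 0.58²·1.264² + 2·0.11·0.42·0.58·3.82·1.264 = 3.3703 (%²).
σ_p = √3.3703 = 1.836%.
At 99.5%, z = 2.576.
VaR = 2.576 × 1.836% = 4.730%; on $30,000,000 that is $1,419,000.

$1,420,000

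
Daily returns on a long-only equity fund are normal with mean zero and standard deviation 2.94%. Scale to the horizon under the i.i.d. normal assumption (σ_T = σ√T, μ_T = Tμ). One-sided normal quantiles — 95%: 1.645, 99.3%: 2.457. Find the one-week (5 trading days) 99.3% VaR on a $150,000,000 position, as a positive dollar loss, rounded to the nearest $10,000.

σ_{5d} = 2.94% × √5 = 6.574%.
VaR = 2.457 × 6.574% = 16.152%.
On $150,000,000: 0.16152 × $150,000,000 = $24,228,000.

$24,230,000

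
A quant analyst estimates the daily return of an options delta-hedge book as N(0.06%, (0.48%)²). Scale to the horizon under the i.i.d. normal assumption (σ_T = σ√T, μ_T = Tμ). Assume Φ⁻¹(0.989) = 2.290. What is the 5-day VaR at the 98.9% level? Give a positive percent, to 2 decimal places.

σ_{5d} = 0.48% × √5 = 1.073%; μ_{5d} = 5 × 0.06% = 0.300%.
VaR = −(0.300%) + 2.290 × 1.073% = 2.157%.

2.16%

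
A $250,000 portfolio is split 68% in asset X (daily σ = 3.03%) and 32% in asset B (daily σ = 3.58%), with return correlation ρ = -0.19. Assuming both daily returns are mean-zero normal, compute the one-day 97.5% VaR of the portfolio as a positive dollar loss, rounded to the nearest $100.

$10,600

σ_p² = 0.68²·3.03² + 0.32²·3.58² + 2·-0.19·0.68·0.32·3.03·3.58 = 4.6607 (%²).
σ_p = √4.6607 = 2.159%.
At 97.5%, z = 1.960.
VaR = 1.960 × 2.159% = 4.232%; on $250,000 that is $10,580.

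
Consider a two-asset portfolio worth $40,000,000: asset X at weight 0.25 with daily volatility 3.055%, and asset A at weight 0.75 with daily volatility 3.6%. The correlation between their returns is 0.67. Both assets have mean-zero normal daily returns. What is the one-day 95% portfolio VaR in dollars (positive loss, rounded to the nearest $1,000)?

σ_p² = 0.25²·3.055² + 0.75²·3.6² + 2·0.67·0.25·0.75·3.055·3.6 = 10.6366 (%²).
σ_p = √10.6366 = 3.261%.
At 95%, z = 1.645.
VaR = 1.645 × 3.261% = 5.364%; on $40,000,000 that is $2,145,600.

$2,146,000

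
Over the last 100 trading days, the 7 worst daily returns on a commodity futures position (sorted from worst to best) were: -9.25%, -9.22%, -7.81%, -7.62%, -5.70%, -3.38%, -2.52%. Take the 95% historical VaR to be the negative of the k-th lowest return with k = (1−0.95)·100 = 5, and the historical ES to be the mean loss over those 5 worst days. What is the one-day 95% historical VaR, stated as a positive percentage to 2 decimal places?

k = 5; the 5th lowest return is -5.70%, so VaR = 5.70%.

5.70%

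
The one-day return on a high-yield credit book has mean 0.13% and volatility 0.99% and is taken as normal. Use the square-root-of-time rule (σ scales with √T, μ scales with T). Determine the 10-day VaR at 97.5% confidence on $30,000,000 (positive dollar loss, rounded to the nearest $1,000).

At 97.5%, z = 1.960.
σ_{10d} = 0.99% × √10 = 3.131%; μ_{10d} = 10 × 0.13% = 1.300%.
VaR = −(1.300%) + 1.960 × 3.131% = 4.837%.
On $30,000,000: 0.04837 × $30,000,000 = $1,451,100.

$1,451,000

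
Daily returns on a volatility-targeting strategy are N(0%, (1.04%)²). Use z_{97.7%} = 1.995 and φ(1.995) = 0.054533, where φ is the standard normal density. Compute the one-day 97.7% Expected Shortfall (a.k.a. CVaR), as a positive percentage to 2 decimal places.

2.47%

Tail multiplier: φ(z)/(1−α) = 0.054533 / 0.023 = 2.371.
ES = 1.04% × 2.371 = 2.466%.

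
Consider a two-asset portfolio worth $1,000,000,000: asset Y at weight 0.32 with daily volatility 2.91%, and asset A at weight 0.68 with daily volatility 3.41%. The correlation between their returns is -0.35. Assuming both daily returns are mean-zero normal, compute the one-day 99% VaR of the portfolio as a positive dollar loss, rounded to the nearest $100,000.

σ_p² = 0.32²·2.91² + 0.68²·3.41² + 2·-0.35·0.32·0.68·2.91·3.41 = 4.7325 (%²).
σ_p = √4.7325 = 2.175%.
At 99%, z = 2.326.
VaR = 2.326 × 2.175% = 5.059%; on $1,000,000,000 that is $50,590,000.

$50,600,000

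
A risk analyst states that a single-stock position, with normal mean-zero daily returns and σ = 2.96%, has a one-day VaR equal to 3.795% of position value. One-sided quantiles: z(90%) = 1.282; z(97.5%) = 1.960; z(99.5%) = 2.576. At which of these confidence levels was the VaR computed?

Implied z = VaR/σ = 3.795 / 2.96 = 1.282.
This matches z(90%) = 1.282.

90%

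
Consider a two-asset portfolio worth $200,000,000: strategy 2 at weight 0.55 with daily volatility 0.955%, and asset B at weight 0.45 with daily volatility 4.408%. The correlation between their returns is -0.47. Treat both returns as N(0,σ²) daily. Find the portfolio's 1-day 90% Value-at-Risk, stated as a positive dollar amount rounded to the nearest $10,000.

σ_p² = 0.55²·0.955² + 0.45²·4.408² + 2·-0.47·0.55·0.45·0.955·4.408 = 3.2312 (%²).
σ_p = √3.2312 = 1.798%.
At 90%, z = 1.282.
VaR = 1.282 × 1.798% = 2.305%; on $200,000,000 that is $4,610,000.

$4,610,000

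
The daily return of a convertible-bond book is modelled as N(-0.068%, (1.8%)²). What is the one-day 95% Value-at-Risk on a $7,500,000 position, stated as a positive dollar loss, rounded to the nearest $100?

At 95% one-sided, z = 1.645.
VaR = −μ + z·σ = −(-0.068%) + 1.645 × 1.8% = 3.029%.
On $7,500,000: 0.03029 × $7,500,000 = $227,175.

$227,200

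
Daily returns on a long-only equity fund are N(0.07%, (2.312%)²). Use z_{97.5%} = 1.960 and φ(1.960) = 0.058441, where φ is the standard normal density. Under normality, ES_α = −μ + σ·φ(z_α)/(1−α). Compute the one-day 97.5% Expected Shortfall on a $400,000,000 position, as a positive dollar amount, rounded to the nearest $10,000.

Tail multiplier: φ(z)/(1−α) = 0.058441 / 0.025 = 2.338.
ES = −(0.07%) + 2.312% × 2.338 = 5.335%.
On $400,000,000: 0.05335 × $400,000,000 = $21,340,000.

$21,340,000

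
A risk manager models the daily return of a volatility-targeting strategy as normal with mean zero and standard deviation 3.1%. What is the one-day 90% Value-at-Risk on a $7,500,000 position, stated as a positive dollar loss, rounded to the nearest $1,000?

$298,000

At 90% one-sided, z = 1.282.
VaR = z·σ = 1.282 × 3.1% = 3.974%.
On $7,500,000: 0.03974 × $7,500,000 = $298,050.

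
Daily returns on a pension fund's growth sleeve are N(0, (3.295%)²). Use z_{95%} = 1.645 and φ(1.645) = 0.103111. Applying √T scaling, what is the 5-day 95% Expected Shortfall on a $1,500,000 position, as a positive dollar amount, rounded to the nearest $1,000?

σ_{5d} = 3.295% × √5 = 7.368%.
ES multiplier = φ(z)/(1−α) = 0.103111/0.05 = 2.062.
ES = 7.368% × 2.062 = 15.193%; on $1,500,000: $227,895.

$228,000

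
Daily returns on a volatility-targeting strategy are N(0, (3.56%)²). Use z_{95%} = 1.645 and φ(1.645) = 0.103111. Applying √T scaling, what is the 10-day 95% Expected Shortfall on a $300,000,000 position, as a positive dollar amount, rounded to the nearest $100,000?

$69,600,000

σ_{10d} = 3.56% × √10 = 11.258%.
ES multiplier = φ(z)/(1−α) = 0.103111/0.05 = 2.062.
ES = 11.258% × 2.062 = 23.214%; on $300,000,000: $69,642,000.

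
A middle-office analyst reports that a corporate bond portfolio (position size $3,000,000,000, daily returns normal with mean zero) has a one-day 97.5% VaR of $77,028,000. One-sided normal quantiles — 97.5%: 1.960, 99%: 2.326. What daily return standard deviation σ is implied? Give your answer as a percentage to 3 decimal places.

1.310%

VaR as a fraction: $77,028,000 / $3,000,000,000 = 2.568%.
σ = VaR / z = 2.568% / 1.960 = 1.310%.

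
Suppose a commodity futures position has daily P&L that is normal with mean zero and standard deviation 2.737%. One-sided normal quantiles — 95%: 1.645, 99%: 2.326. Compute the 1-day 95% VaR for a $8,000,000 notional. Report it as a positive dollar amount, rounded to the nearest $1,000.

VaR = z·σ = 1.645 × 2.737% = 4.502%.
On $8,000,000: 0.04502 × $8,000,000 = $360,160.

$360,000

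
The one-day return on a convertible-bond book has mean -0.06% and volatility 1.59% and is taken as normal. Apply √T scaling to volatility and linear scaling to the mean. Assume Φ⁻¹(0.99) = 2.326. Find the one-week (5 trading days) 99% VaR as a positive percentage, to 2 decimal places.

8.57%

σ_{5d} = 1.59% × √5 = 3.555%; μ_{5d} = 5 × -0.06% = -0.300%.
VaR = −(-0.300%) + 2.326 × 3.555% = 8.569%.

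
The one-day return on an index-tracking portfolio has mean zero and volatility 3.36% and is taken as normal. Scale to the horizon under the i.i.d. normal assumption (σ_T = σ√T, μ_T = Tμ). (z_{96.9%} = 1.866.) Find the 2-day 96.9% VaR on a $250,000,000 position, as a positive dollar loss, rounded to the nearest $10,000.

$22,170,000

σ_{2d} = 3.36% × √2 = 4.752%.
VaR = 1.866 × 4.752% = 8.867%.
On $250,000,000: 0.08867 × $250,000,000 = $22,167,500.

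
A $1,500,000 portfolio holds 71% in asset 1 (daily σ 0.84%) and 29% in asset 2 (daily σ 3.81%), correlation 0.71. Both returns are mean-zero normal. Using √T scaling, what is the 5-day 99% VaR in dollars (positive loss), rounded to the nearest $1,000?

σ_p = √(0.71²·0.84² + 0.29²·3.81² + 2·0.71·0.71·0.29·0.84·3.81) = 1.585%.
σ_{5d} = 1.585% × √5 = 3.544%.
z(99%) = 2.326.
VaR = 2.326 × 3.544% = 8.243%; on $1,500,000 that is $123,645.

$124,000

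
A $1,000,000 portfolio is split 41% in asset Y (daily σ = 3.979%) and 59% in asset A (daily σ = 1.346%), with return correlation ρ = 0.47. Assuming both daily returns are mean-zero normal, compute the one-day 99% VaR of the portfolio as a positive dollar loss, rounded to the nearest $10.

σ_p² = 0.41²·3.979² + 0.59²·1.346² + 2·0.47·0.41·0.59·3.979·1.346 = 4.5099 (%²).
σ_p = √4.5099 = 2.124%.
At 99%, z = 2.326.
VaR = 2.326 × 2.124% = 4.940%; on $1,000,000 that is $49,400.

$49,400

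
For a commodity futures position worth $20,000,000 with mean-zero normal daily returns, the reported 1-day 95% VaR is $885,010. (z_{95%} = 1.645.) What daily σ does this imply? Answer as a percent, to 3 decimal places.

2.690%

VaR as a fraction: $885,010 / $20,000,000 = 4.425%.
σ = VaR / z = 4.425% / 1.645 = 2.690%.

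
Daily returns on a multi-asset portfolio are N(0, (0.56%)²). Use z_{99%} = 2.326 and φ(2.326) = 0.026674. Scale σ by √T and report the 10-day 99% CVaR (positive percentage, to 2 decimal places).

σ_{10d} = 0.56% × √10 = 1.771%.
ES multiplier = φ(z)/(1−α) = 0.026674/0.01 = 2.667.
ES = 1.771% × 2.667 = 4.723%.

4.72%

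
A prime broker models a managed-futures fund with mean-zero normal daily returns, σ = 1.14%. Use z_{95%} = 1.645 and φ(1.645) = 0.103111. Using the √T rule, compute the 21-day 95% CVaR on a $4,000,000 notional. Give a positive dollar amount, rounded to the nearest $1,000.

σ_{21d} = 1.14% × √21 = 5.224%.
ES multiplier = φ(z)/(1−α) = 0.103111/0.05 = 2.062.
ES = 5.224% × 2.062 = 10.772%; on $4,000,000: $430,880.

$431,000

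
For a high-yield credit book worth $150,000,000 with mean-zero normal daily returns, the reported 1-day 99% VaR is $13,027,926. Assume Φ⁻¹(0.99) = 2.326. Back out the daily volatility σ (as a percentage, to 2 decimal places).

3.73%

VaR as a fraction: $13,027,926 / $150,000,000 = 8.685%.
σ = VaR / z = 8.685% / 2.326 = 3.734%.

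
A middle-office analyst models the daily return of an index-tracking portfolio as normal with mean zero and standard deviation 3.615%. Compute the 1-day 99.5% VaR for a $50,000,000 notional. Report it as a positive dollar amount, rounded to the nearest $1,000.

$4,656,000

At 99.5% one-sided, z = 2.576.
VaR = z·σ = 2.576 × 3.615% = 9.312%.
On $50,000,000: 0.09312 × $50,000,000 = $4,656,000.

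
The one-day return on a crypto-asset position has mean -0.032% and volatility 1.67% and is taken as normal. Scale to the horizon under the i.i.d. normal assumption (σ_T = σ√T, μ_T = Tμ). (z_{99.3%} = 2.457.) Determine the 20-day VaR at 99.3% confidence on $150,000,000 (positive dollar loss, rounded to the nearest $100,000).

$28,500,000

σ_{20d} = 1.67% × √20 = 7.468%; μ_{20d} = 20 × -0.032% = -0.640%.
VaR = −(-0.640%) + 2.457 × 7.468% = 18.989%.
On $150,000,000: 0.18989 × $150,000,000 = $28,483,500.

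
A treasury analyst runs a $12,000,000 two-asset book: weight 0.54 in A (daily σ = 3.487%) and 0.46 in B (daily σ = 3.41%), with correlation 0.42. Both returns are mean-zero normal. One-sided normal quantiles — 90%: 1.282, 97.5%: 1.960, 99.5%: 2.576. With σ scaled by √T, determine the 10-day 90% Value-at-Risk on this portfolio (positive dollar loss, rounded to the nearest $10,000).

$1,420,000

σ_p = √(0.54²·3.487² + 0.46²·3.41² + 2·0.42·0.54·0.46·3.487·3.41) = 2.913%.
σ_{10d} = 2.913% × √10 = 9.212%.
VaR = 1.282 × 9.212% = 11.810%; on $12,000,000 that is $1,417,200.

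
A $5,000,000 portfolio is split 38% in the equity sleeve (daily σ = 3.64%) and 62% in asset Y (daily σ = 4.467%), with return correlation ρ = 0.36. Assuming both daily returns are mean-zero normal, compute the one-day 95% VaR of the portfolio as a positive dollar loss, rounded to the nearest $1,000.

$289,000

σ_p² = 0.38²·3.64² + 0.62²·4.467² + 2·0.36·0.38·0.62·3.64·4.467 = 12.3418 (%²).
σ_p = √12.3418 = 3.513%.
At 95%, z = 1.645.
VaR = 1.645 × 3.513% = 5.779%; on $5,000,000 that is $288,950.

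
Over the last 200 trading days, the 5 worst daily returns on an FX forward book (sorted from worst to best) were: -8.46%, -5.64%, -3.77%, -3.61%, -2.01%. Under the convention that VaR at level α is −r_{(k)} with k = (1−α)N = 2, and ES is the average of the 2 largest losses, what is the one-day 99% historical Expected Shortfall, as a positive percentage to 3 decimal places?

The 2 worst returns sum to -14.10%.
ES = −(-14.10%) / 2 = 7.05% ≈ 7.050%.

7.050%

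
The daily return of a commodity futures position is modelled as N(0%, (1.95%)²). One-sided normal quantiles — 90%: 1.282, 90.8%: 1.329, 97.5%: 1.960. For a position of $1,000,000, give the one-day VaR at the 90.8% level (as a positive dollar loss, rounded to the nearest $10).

VaR = z·σ = 1.329 × 1.95% = 2.592%.
On $1,000,000: 0.02592 × $1,000,000 = $25,920.

$25,920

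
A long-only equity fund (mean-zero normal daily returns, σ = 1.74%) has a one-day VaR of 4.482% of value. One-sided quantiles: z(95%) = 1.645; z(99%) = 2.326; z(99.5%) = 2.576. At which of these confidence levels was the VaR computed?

99.5%

Implied z = VaR/σ = 4.482 / 1.74 = 2.576.
This matches z(99.5%) = 2.576.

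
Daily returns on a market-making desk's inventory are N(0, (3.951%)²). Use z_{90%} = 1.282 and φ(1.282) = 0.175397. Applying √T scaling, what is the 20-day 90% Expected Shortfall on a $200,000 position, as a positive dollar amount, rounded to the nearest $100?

σ_{20d} = 3.951% × √20 = 17.669%.
ES multiplier = φ(z)/(1−α) = 0.175397/0.1 = 1.754.
ES = 17.669% × 1.754 = 30.991%; on $200,000: $61,982.

$62,000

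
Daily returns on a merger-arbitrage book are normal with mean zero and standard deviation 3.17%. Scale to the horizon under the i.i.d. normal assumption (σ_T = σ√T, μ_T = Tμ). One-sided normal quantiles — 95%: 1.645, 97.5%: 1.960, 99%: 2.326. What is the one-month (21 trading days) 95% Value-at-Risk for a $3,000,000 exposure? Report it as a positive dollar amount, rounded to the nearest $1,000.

σ_{21d} = 3.17% × √21 = 14.527%.
VaR = 1.645 × 14.527% = 23.897%.
On $3,000,000: 0.23897 × $3,000,000 = $716,910.

$717,000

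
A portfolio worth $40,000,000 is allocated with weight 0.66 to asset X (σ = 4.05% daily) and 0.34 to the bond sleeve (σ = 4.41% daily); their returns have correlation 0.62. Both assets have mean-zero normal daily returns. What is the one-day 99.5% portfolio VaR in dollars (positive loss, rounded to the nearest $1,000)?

$3,905,000

σ_p² = 0.66²·4.05² + 0.34²·4.41² + 2·0.62·0.66·0.34·4.05·4.41 = 14.3629 (%²).
σ_p = √14.3629 = 3.790%.
At 99.5%, z = 2.576.
VaR = 2.576 × 3.790% = 9.763%; on $40,000,000 that is $3,905,200.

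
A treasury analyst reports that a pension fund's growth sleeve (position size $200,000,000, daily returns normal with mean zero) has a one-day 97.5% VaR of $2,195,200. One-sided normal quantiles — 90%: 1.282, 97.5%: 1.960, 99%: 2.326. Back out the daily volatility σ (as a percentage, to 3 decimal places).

VaR as a fraction: $2,195,200 / $200,000,000 = 1.098%.
σ = VaR / z = 1.098% / 1.960 = 0.560%.

0.560%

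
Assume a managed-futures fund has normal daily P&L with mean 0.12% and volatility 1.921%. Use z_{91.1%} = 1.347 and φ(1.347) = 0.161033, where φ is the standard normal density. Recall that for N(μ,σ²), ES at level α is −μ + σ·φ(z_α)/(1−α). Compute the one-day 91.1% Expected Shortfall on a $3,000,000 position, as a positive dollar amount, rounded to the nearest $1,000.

$101,000

Tail multiplier: φ(z)/(1−α) = 0.161033 / 0.089 = 1.809.
ES = −(0.12%) + 1.921% × 1.809 = 3.355%.
On $3,000,000: 0.03355 × $3,000,000 = $100,650.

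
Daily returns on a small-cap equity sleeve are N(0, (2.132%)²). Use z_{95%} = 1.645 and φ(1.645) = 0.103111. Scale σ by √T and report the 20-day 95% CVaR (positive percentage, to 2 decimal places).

σ_{20d} = 2.132% × √20 = 9.535%.
ES multiplier = φ(z)/(1−α) = 0.103111/0.05 = 2.062.
ES = 9.535% × 2.062 = 19.661%.

19.66%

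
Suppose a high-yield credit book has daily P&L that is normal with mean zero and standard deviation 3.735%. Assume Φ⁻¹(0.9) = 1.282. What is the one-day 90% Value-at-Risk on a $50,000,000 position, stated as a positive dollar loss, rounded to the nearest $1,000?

VaR = z·σ = 1.282 × 3.735% = 4.788%.
On $50,000,000: 0.04788 × $50,000,000 = $2,394,000.

$2,394,000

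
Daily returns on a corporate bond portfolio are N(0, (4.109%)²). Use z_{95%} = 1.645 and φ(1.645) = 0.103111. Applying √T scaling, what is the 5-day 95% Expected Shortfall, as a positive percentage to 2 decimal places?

18.95%

σ_{5d} = 4.109% × √5 = 9.188%.
ES multiplier = φ(z)/(1−α) = 0.103111/0.05 = 2.062.
ES = 9.188% × 2.062 = 18.946%.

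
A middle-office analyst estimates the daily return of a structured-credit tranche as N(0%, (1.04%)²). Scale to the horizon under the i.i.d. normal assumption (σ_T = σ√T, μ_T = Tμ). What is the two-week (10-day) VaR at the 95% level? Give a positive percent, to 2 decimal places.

At 95%, z = 1.645.
σ_{10d} = 1.04% × √10 = 3.289%.
VaR = 1.645 × 3.289% = 5.410%.

5.41%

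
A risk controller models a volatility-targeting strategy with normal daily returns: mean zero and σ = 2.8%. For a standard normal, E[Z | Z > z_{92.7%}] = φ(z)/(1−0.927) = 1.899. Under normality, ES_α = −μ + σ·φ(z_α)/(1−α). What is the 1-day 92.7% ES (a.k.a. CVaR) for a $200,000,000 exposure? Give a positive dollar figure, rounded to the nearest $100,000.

ES = 2.8% × 1.899 = 5.317%.
On $200,000,000: 0.05317 × $200,000,000 = $10,634,000.

$10,600,000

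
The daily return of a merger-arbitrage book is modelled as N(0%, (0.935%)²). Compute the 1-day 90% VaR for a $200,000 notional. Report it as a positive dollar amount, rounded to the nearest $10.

$2,400

At 90% one-sided, z = 1.282.
VaR = z·σ = 1.282 × 0.935% = 1.199%.
On $200,000: 0.01199 × $200,000 = $2,398.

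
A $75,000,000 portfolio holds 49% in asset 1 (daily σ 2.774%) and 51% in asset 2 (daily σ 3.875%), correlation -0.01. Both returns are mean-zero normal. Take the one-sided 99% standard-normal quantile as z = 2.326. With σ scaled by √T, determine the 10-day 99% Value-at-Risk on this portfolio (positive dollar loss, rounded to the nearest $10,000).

$13,170,000

σ_p = √(0.49²·2.774² + 0.51²·3.875² + 2·-0.01·0.49·0.51·2.774·3.875) = 2.387%.
σ_{10d} = 2.387% × √10 = 7.548%.
VaR = 2.326 × 7.548% = 17.557%; on $75,000,000 that is $13,167,750.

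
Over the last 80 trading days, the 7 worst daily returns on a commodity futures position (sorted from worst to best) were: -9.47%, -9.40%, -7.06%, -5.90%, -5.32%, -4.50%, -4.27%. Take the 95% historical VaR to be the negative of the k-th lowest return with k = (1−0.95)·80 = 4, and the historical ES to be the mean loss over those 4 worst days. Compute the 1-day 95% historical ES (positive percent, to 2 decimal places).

The 4 worst returns sum to -31.83%.
ES = −(-31.83%) / 4 = 7.9575% ≈ 7.96%.

7.96%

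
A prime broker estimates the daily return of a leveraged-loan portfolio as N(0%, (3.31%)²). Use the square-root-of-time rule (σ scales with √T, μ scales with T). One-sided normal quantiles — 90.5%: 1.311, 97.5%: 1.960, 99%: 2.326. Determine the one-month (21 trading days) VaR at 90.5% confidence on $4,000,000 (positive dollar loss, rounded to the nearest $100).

σ_{21d} = 3.31% × √21 = 15.168%.
VaR = 1.311 × 15.168% = 19.885%.
On $4,000,000: 0.19885 × $4,000,000 = $795,400.

$795,400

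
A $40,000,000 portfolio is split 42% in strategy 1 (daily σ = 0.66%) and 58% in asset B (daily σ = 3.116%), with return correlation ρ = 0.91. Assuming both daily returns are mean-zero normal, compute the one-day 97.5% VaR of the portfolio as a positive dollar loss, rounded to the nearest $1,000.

σ_p² = 0.42²·0.66² + 0.58²·3.116² + 2·0.91·0.42·0.58·0.66·3.116 = 4.2549 (%²).
σ_p = √4.2549 = 2.063%.
At 97.5%, z = 1.960.
VaR = 1.960 × 2.063% = 4.043%; on $40,000,000 that is $1,617,200.

$1,617,000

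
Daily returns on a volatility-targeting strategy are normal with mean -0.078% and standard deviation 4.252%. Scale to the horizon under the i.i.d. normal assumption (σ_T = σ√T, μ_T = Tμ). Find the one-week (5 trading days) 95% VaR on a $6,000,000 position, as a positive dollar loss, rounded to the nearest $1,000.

At 95%, z = 1.645.
σ_{5d} = 4.252% × √5 = 9.508%; μ_{5d} = 5 × -0.078% = -0.390%.
VaR = −(-0.390%) + 1.645 × 9.508% = 16.031%.
On $6,000,000: 0.16031 × $6,000,000 = $961,860.

$962,000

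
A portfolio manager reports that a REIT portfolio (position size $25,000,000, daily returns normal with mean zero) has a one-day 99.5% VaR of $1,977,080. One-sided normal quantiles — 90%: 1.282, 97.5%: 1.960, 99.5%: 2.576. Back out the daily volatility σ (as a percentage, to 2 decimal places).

3.07%

VaR as a fraction: $1,977,080 / $25,000,000 = 7.908%.
σ = VaR / z = 7.908% / 2.576 = 3.070%.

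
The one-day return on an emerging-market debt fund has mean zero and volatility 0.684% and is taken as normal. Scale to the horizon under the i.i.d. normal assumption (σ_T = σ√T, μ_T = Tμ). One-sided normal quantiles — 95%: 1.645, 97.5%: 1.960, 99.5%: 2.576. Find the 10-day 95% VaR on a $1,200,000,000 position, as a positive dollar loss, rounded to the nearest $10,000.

σ_{10d} = 0.684% × √10 = 2.163%.
VaR = 1.645 × 2.163% = 3.558%.
On $1,200,000,000: 0.03558 × $1,200,000,000 = $42,696,000.

$42,700,000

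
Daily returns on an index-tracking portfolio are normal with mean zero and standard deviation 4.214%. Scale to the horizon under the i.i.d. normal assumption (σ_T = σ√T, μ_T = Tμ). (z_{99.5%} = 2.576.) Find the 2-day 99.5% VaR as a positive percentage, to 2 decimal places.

σ_{2d} = 4.214% × √2 = 5.959%.
VaR = 2.576 × 5.959% = 15.350%.

15.35%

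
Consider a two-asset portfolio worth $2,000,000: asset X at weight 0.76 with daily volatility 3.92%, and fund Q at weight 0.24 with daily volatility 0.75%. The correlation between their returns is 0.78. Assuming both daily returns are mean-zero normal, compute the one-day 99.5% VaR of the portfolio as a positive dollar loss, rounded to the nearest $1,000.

σ_p² = 0.76²·3.92² + 0.24²·0.75² + 2·0.78·0.76·0.24·3.92·0.75 = 9.7446 (%²).
σ_p = √9.7446 = 3.122%.
At 99.5%, z = 2.576.
VaR = 2.576 × 3.122% = 8.042%; on $2,000,000 that is $160,840.

$161,000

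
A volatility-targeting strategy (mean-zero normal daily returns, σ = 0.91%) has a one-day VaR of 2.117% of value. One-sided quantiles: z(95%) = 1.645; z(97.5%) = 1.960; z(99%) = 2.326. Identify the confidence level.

99%

Implied z = VaR/σ = 2.117 / 0.91 = 2.326.
This matches z(99%) = 2.326.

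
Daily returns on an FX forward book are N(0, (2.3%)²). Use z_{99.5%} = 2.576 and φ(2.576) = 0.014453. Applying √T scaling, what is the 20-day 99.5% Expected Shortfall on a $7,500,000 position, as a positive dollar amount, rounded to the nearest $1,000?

σ_{20d} = 2.3% × √20 = 10.286%.
ES multiplier = φ(z)/(1−α) = 0.014453/0.005 = 2.891.
ES = 10.286% × 2.891 = 29.737%; on $7,500,000: $2,230,275.

$2,230,000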